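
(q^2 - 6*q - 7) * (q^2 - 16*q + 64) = q^4 - 22*q^3 + 153*q^2 - 272*q - 448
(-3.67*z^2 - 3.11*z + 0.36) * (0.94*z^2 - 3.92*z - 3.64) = -3.4498*z^4 + 11.463*z^3 + 25.8884*z^2 + 9.9092*z - 1.3104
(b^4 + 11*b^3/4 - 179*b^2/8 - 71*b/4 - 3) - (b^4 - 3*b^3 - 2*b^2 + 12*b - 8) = 23*b^3/4 - 163*b^2/8 - 119*b/4 + 5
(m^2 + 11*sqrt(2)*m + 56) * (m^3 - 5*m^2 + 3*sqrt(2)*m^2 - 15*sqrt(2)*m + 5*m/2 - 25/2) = m^5 - 5*m^4 + 14*sqrt(2)*m^4 - 70*sqrt(2)*m^3 + 249*m^3/2 - 1245*m^2/2 + 391*sqrt(2)*m^2/2 - 1955*sqrt(2)*m/2 + 140*m - 700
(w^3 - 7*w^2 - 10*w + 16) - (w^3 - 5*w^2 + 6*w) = -2*w^2 - 16*w + 16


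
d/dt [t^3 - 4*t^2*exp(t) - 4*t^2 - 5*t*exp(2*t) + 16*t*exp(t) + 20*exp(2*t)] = -4*t^2*exp(t) + 3*t^2 - 10*t*exp(2*t) + 8*t*exp(t) - 8*t + 35*exp(2*t) + 16*exp(t)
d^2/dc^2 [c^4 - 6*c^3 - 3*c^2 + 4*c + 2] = 12*c^2 - 36*c - 6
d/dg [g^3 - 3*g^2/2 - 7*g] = 3*g^2 - 3*g - 7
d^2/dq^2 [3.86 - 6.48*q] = 0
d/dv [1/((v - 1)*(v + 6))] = (-2*v - 5)/(v^4 + 10*v^3 + 13*v^2 - 60*v + 36)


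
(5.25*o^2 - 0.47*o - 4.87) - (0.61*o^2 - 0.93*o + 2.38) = 4.64*o^2 + 0.46*o - 7.25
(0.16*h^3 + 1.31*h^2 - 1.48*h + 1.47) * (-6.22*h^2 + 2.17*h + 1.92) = -0.9952*h^5 - 7.801*h^4 + 12.3555*h^3 - 9.8398*h^2 + 0.3483*h + 2.8224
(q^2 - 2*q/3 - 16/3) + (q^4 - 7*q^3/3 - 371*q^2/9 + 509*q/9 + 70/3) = q^4 - 7*q^3/3 - 362*q^2/9 + 503*q/9 + 18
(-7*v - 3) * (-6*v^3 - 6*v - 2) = 42*v^4 + 18*v^3 + 42*v^2 + 32*v + 6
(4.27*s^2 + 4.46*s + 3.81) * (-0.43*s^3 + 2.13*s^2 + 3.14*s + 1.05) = -1.8361*s^5 + 7.1773*s^4 + 21.2693*s^3 + 26.6032*s^2 + 16.6464*s + 4.0005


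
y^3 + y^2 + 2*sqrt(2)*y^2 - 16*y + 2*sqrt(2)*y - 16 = (y + 1)*(y - 2*sqrt(2))*(y + 4*sqrt(2))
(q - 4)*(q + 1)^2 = q^3 - 2*q^2 - 7*q - 4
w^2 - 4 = (w - 2)*(w + 2)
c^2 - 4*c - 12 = (c - 6)*(c + 2)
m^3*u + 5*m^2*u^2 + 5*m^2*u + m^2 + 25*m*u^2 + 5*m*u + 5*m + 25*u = (m + 5)*(m + 5*u)*(m*u + 1)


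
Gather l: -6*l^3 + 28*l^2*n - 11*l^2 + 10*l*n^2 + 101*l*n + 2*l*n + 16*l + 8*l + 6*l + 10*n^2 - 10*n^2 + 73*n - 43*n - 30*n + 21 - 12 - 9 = -6*l^3 + l^2*(28*n - 11) + l*(10*n^2 + 103*n + 30)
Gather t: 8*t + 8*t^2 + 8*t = 8*t^2 + 16*t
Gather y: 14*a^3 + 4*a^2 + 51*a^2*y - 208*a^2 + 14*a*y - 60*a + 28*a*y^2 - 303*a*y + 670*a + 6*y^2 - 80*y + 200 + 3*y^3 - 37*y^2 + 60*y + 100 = 14*a^3 - 204*a^2 + 610*a + 3*y^3 + y^2*(28*a - 31) + y*(51*a^2 - 289*a - 20) + 300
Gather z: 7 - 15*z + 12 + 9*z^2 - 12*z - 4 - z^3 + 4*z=-z^3 + 9*z^2 - 23*z + 15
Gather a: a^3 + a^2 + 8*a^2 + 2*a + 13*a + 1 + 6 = a^3 + 9*a^2 + 15*a + 7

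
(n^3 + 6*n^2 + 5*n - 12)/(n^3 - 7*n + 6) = (n + 4)/(n - 2)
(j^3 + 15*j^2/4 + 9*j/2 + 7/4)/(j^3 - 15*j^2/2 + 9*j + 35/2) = (4*j^2 + 11*j + 7)/(2*(2*j^2 - 17*j + 35))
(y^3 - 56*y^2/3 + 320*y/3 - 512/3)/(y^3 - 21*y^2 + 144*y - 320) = (y - 8/3)/(y - 5)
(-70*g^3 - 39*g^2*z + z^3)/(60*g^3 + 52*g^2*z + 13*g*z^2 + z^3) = (-7*g + z)/(6*g + z)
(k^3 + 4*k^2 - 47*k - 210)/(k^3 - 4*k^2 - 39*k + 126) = (k + 5)/(k - 3)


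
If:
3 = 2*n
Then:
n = 3/2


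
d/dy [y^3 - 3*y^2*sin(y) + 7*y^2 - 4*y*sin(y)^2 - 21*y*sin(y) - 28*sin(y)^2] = -3*y^2*cos(y) + 3*y^2 - 6*y*sin(y) - 4*y*sin(2*y) - 21*y*cos(y) + 14*y - 4*sin(y)^2 - 21*sin(y) - 28*sin(2*y)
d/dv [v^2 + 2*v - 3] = 2*v + 2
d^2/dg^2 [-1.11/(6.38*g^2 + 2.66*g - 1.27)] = (90.363768*g^2 + 37.675176*g - 1.11*(12.76*g + 2.66)*(25.52*g + 5.32) - 17.987772)/(6.38*g^2 + 2.66*g - 1.27)^3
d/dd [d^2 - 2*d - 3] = 2*d - 2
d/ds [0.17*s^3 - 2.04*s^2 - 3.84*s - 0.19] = 0.51*s^2 - 4.08*s - 3.84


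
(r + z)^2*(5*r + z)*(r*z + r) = 5*r^4*z + 5*r^4 + 11*r^3*z^2 + 11*r^3*z + 7*r^2*z^3 + 7*r^2*z^2 + r*z^4 + r*z^3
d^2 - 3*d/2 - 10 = (d - 4)*(d + 5/2)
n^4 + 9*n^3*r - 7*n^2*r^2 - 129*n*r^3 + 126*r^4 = (n - 3*r)*(n - r)*(n + 6*r)*(n + 7*r)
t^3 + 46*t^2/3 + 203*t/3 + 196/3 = (t + 4/3)*(t + 7)^2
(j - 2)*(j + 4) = j^2 + 2*j - 8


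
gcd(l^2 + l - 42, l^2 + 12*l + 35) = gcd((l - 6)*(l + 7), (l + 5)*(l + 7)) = l + 7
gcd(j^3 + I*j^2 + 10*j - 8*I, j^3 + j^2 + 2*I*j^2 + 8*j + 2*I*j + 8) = j^2 + 2*I*j + 8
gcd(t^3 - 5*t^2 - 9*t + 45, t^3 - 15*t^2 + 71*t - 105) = t^2 - 8*t + 15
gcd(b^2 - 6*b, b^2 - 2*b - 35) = 1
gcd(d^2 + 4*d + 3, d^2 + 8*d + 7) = d + 1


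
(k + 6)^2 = k^2 + 12*k + 36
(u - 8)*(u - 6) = u^2 - 14*u + 48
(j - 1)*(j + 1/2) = j^2 - j/2 - 1/2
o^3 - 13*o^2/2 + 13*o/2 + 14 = (o - 4)*(o - 7/2)*(o + 1)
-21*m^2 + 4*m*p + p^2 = (-3*m + p)*(7*m + p)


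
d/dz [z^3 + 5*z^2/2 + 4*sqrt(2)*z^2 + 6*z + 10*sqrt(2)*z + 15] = 3*z^2 + 5*z + 8*sqrt(2)*z + 6 + 10*sqrt(2)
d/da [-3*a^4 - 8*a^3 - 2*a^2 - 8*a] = -12*a^3 - 24*a^2 - 4*a - 8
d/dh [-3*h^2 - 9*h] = -6*h - 9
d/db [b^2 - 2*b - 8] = 2*b - 2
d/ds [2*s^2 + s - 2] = 4*s + 1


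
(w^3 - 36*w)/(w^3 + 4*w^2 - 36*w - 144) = w/(w + 4)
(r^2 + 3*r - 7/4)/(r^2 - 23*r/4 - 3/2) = (-4*r^2 - 12*r + 7)/(-4*r^2 + 23*r + 6)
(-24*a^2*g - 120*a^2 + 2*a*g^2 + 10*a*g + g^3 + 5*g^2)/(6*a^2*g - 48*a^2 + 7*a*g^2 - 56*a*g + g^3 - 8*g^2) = (-4*a*g - 20*a + g^2 + 5*g)/(a*g - 8*a + g^2 - 8*g)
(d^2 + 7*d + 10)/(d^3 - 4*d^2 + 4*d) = (d^2 + 7*d + 10)/(d*(d^2 - 4*d + 4))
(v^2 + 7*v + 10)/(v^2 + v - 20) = (v + 2)/(v - 4)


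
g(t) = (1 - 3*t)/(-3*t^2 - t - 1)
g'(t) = (1 - 3*t)*(6*t + 1)/(-3*t^2 - t - 1)^2 - 3/(-3*t^2 - t - 1) = (9*t^2 + 3*t - (3*t - 1)*(6*t + 1) + 3)/(3*t^2 + t + 1)^2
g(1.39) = 0.39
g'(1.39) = -0.08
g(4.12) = 0.20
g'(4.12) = -0.04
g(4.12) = 0.20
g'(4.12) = -0.04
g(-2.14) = -0.59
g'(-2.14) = -0.32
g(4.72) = 0.18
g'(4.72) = -0.03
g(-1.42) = -0.93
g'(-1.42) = -0.72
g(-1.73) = -0.75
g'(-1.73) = -0.49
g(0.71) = 0.35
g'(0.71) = 0.36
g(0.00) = -1.00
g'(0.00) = 4.00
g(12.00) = 0.08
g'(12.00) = -0.00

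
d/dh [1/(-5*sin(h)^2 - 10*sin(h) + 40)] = 2*(sin(h) + 1)*cos(h)/(5*(sin(h)^2 + 2*sin(h) - 8)^2)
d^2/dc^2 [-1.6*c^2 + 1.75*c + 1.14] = -3.20000000000000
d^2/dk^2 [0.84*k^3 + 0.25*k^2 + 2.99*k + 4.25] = 5.04*k + 0.5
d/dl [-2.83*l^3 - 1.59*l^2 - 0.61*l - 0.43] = -8.49*l^2 - 3.18*l - 0.61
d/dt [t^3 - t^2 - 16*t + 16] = 3*t^2 - 2*t - 16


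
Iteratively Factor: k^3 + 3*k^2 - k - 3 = (k + 3)*(k^2 - 1) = (k + 1)*(k + 3)*(k - 1)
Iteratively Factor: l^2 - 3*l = (l)*(l - 3)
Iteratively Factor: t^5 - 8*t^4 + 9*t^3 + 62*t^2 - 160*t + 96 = (t - 1)*(t^4 - 7*t^3 + 2*t^2 + 64*t - 96) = (t - 1)*(t + 3)*(t^3 - 10*t^2 + 32*t - 32) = (t - 2)*(t - 1)*(t + 3)*(t^2 - 8*t + 16) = (t - 4)*(t - 2)*(t - 1)*(t + 3)*(t - 4)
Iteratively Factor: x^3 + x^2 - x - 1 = (x + 1)*(x^2 - 1) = (x - 1)*(x + 1)*(x + 1)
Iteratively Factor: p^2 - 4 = (p + 2)*(p - 2)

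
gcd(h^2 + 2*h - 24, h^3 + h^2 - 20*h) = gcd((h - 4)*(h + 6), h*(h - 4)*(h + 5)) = h - 4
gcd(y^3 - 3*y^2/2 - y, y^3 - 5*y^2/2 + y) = y^2 - 2*y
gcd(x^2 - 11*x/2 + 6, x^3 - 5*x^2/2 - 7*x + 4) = x - 4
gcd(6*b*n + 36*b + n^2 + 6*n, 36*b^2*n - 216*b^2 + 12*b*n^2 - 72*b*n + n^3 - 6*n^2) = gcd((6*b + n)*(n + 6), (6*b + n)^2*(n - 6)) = 6*b + n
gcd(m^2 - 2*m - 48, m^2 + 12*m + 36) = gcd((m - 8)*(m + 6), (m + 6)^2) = m + 6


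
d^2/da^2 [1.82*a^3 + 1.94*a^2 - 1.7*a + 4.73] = 10.92*a + 3.88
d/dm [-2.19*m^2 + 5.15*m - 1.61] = 5.15 - 4.38*m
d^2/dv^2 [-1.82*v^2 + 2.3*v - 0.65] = -3.64000000000000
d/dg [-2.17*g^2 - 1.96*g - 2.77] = -4.34*g - 1.96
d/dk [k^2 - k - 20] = 2*k - 1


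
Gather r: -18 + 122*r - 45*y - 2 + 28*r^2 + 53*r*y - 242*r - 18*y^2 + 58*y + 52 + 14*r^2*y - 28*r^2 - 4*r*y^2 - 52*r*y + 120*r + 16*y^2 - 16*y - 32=14*r^2*y + r*(-4*y^2 + y) - 2*y^2 - 3*y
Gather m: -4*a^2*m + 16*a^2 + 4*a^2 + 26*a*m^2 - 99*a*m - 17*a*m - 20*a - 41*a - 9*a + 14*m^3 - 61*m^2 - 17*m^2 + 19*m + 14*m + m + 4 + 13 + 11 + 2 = 20*a^2 - 70*a + 14*m^3 + m^2*(26*a - 78) + m*(-4*a^2 - 116*a + 34) + 30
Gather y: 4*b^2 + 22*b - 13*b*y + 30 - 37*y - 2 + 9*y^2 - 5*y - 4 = 4*b^2 + 22*b + 9*y^2 + y*(-13*b - 42) + 24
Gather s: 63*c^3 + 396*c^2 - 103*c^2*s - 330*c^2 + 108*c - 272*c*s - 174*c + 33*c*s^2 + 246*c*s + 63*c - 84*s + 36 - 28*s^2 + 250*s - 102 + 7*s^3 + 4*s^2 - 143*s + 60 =63*c^3 + 66*c^2 - 3*c + 7*s^3 + s^2*(33*c - 24) + s*(-103*c^2 - 26*c + 23) - 6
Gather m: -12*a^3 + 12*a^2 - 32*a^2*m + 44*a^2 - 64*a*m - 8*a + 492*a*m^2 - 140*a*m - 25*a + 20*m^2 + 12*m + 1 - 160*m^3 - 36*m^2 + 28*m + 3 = -12*a^3 + 56*a^2 - 33*a - 160*m^3 + m^2*(492*a - 16) + m*(-32*a^2 - 204*a + 40) + 4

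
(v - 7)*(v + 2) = v^2 - 5*v - 14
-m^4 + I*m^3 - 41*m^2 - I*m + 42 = (m - 7*I)*(m + 6*I)*(I*m - I)*(I*m + I)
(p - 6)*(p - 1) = p^2 - 7*p + 6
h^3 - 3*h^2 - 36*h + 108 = (h - 6)*(h - 3)*(h + 6)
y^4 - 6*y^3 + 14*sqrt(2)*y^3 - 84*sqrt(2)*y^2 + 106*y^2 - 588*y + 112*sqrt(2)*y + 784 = (y - 4)*(y - 2)*(y + 7*sqrt(2))^2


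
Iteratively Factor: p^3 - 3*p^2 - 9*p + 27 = (p - 3)*(p^2 - 9) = (p - 3)^2*(p + 3)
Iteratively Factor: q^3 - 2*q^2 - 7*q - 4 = (q + 1)*(q^2 - 3*q - 4) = (q + 1)^2*(q - 4)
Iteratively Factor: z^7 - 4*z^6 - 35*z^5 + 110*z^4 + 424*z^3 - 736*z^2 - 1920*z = (z - 5)*(z^6 + z^5 - 30*z^4 - 40*z^3 + 224*z^2 + 384*z) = (z - 5)*(z - 4)*(z^5 + 5*z^4 - 10*z^3 - 80*z^2 - 96*z) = (z - 5)*(z - 4)*(z + 3)*(z^4 + 2*z^3 - 16*z^2 - 32*z) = (z - 5)*(z - 4)*(z + 2)*(z + 3)*(z^3 - 16*z) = (z - 5)*(z - 4)*(z + 2)*(z + 3)*(z + 4)*(z^2 - 4*z) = (z - 5)*(z - 4)^2*(z + 2)*(z + 3)*(z + 4)*(z)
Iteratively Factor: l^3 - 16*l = (l + 4)*(l^2 - 4*l) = (l - 4)*(l + 4)*(l)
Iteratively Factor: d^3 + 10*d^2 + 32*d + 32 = (d + 4)*(d^2 + 6*d + 8) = (d + 4)^2*(d + 2)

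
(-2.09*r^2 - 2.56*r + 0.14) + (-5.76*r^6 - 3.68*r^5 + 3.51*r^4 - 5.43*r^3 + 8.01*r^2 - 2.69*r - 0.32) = -5.76*r^6 - 3.68*r^5 + 3.51*r^4 - 5.43*r^3 + 5.92*r^2 - 5.25*r - 0.18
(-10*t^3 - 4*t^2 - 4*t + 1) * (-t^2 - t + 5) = 10*t^5 + 14*t^4 - 42*t^3 - 17*t^2 - 21*t + 5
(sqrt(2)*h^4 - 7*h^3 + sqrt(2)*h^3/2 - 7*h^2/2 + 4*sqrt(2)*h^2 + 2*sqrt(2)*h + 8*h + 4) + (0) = sqrt(2)*h^4 - 7*h^3 + sqrt(2)*h^3/2 - 7*h^2/2 + 4*sqrt(2)*h^2 + 2*sqrt(2)*h + 8*h + 4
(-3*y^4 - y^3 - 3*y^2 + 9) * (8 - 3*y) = 9*y^5 - 21*y^4 + y^3 - 24*y^2 - 27*y + 72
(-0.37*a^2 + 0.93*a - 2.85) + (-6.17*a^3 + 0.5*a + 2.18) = -6.17*a^3 - 0.37*a^2 + 1.43*a - 0.67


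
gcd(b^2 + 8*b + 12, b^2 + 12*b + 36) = b + 6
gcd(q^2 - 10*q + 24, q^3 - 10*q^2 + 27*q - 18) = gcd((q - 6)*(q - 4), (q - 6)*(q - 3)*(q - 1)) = q - 6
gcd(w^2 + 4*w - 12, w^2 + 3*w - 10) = w - 2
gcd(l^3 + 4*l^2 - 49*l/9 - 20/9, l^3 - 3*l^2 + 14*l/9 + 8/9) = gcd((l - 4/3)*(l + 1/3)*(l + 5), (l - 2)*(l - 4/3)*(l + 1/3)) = l^2 - l - 4/9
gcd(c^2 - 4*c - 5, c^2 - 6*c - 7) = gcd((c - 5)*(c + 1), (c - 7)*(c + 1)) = c + 1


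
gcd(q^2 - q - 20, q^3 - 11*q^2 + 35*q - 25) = q - 5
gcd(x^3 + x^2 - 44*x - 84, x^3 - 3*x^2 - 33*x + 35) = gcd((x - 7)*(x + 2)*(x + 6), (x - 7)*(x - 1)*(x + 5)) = x - 7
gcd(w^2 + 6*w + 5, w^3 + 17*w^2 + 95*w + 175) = w + 5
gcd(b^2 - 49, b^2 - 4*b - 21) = b - 7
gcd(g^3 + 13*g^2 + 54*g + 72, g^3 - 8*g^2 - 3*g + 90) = g + 3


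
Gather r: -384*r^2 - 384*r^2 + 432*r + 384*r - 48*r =-768*r^2 + 768*r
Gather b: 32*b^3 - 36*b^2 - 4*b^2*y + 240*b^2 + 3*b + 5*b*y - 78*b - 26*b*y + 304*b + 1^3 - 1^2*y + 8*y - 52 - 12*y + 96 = 32*b^3 + b^2*(204 - 4*y) + b*(229 - 21*y) - 5*y + 45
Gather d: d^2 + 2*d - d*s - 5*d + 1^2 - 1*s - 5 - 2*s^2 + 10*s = d^2 + d*(-s - 3) - 2*s^2 + 9*s - 4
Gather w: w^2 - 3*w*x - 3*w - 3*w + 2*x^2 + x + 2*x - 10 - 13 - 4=w^2 + w*(-3*x - 6) + 2*x^2 + 3*x - 27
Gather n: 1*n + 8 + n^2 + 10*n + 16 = n^2 + 11*n + 24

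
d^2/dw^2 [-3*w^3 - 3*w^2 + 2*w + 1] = -18*w - 6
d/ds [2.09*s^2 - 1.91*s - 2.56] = 4.18*s - 1.91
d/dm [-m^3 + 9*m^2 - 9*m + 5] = -3*m^2 + 18*m - 9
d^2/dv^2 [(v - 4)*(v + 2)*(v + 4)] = 6*v + 4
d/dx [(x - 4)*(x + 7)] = 2*x + 3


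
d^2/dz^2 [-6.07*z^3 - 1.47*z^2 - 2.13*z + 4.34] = -36.42*z - 2.94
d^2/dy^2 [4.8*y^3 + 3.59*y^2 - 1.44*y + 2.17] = 28.8*y + 7.18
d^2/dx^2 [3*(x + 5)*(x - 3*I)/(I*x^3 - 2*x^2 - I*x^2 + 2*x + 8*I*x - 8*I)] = (-6*I*x^6 + x^5*(-54 - 90*I) + x^4*(-270 + 126*I) + x^3*(750 - 1434*I) + x^2*(-1926 + 324*I) + x*(792 - 5004*I) - 6312 - 576*I)/(x^9 + x^8*(-3 + 6*I) + x^7*(15 - 18*I) + x^6*(-37 + 106*I) + x^5*(132 - 270*I) + x^4*(-300 + 648*I) + x^3*(800 - 1240*I) + x^2*(-1632 + 1152*I) + x*(1536 - 384*I) - 512)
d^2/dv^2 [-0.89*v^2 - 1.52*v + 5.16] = -1.78000000000000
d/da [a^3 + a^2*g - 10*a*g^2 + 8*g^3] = 3*a^2 + 2*a*g - 10*g^2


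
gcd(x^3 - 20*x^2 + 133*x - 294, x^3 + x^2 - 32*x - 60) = x - 6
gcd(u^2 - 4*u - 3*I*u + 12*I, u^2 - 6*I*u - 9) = u - 3*I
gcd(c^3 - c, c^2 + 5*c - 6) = c - 1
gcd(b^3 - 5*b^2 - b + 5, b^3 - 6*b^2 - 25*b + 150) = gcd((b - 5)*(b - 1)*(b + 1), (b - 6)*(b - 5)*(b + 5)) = b - 5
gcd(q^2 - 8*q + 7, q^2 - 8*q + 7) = q^2 - 8*q + 7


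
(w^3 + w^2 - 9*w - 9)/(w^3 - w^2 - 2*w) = (w^2 - 9)/(w*(w - 2))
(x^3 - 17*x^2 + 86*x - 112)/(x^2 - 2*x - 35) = (x^2 - 10*x + 16)/(x + 5)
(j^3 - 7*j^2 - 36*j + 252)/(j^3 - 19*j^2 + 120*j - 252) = (j + 6)/(j - 6)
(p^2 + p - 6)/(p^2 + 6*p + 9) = (p - 2)/(p + 3)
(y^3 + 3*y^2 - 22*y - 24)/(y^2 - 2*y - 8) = (y^2 + 7*y + 6)/(y + 2)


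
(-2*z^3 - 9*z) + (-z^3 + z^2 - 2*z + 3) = -3*z^3 + z^2 - 11*z + 3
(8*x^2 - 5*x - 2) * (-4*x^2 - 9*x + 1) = -32*x^4 - 52*x^3 + 61*x^2 + 13*x - 2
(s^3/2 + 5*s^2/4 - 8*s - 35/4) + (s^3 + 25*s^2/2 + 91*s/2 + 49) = 3*s^3/2 + 55*s^2/4 + 75*s/2 + 161/4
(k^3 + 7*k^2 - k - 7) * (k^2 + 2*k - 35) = k^5 + 9*k^4 - 22*k^3 - 254*k^2 + 21*k + 245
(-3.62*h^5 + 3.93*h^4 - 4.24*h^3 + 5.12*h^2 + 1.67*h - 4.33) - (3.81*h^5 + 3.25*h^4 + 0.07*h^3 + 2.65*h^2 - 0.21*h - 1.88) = -7.43*h^5 + 0.68*h^4 - 4.31*h^3 + 2.47*h^2 + 1.88*h - 2.45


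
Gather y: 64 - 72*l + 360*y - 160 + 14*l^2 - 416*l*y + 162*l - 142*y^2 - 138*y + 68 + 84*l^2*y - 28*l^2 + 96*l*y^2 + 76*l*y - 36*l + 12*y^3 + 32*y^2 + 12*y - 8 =-14*l^2 + 54*l + 12*y^3 + y^2*(96*l - 110) + y*(84*l^2 - 340*l + 234) - 36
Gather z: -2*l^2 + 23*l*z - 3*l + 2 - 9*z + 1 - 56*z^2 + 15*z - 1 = -2*l^2 - 3*l - 56*z^2 + z*(23*l + 6) + 2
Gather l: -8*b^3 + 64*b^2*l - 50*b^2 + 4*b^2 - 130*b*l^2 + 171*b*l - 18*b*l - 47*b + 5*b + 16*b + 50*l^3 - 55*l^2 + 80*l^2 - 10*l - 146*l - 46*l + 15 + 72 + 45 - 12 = -8*b^3 - 46*b^2 - 26*b + 50*l^3 + l^2*(25 - 130*b) + l*(64*b^2 + 153*b - 202) + 120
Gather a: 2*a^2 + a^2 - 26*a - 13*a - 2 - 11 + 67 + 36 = 3*a^2 - 39*a + 90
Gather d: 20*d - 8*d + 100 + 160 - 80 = 12*d + 180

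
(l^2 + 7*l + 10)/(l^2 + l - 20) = (l + 2)/(l - 4)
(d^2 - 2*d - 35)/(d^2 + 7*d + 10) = (d - 7)/(d + 2)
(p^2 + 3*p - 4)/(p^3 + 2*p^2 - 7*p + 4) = 1/(p - 1)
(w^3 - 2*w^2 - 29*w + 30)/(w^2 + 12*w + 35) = (w^2 - 7*w + 6)/(w + 7)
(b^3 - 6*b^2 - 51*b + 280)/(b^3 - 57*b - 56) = (b - 5)/(b + 1)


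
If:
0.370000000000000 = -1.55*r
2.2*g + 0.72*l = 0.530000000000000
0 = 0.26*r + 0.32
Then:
No Solution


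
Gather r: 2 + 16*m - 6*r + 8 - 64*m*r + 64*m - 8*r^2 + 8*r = 80*m - 8*r^2 + r*(2 - 64*m) + 10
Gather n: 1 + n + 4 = n + 5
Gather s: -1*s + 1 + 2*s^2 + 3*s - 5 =2*s^2 + 2*s - 4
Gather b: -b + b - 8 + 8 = 0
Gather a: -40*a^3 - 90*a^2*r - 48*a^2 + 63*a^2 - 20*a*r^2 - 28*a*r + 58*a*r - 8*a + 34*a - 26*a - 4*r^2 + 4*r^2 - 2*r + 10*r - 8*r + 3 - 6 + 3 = -40*a^3 + a^2*(15 - 90*r) + a*(-20*r^2 + 30*r)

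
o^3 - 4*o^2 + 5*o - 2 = (o - 2)*(o - 1)^2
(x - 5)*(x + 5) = x^2 - 25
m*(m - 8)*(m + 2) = m^3 - 6*m^2 - 16*m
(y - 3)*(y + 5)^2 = y^3 + 7*y^2 - 5*y - 75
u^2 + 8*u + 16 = (u + 4)^2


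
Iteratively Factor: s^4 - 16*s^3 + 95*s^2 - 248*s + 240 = (s - 5)*(s^3 - 11*s^2 + 40*s - 48) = (s - 5)*(s - 3)*(s^2 - 8*s + 16) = (s - 5)*(s - 4)*(s - 3)*(s - 4)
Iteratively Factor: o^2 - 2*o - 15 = (o + 3)*(o - 5)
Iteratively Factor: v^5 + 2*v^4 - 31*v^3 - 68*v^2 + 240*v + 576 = (v + 3)*(v^4 - v^3 - 28*v^2 + 16*v + 192) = (v + 3)^2*(v^3 - 4*v^2 - 16*v + 64) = (v - 4)*(v + 3)^2*(v^2 - 16) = (v - 4)^2*(v + 3)^2*(v + 4)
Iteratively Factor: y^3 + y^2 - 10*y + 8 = (y - 2)*(y^2 + 3*y - 4) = (y - 2)*(y - 1)*(y + 4)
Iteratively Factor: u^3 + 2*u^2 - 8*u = (u)*(u^2 + 2*u - 8) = u*(u - 2)*(u + 4)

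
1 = 1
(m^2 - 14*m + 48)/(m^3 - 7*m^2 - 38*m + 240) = (m - 6)/(m^2 + m - 30)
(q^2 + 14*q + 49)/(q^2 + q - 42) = (q + 7)/(q - 6)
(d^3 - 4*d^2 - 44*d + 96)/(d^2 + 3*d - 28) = (d^3 - 4*d^2 - 44*d + 96)/(d^2 + 3*d - 28)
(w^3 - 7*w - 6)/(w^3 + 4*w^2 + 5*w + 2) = (w - 3)/(w + 1)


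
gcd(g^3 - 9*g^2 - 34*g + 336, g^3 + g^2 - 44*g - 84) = g^2 - g - 42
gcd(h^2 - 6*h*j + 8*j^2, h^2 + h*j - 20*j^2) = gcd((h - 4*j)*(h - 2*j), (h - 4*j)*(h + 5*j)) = h - 4*j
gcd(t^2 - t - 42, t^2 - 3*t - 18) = 1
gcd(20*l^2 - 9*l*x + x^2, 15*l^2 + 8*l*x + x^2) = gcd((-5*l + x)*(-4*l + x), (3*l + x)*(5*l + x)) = 1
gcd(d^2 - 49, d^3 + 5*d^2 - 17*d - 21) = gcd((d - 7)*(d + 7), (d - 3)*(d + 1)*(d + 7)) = d + 7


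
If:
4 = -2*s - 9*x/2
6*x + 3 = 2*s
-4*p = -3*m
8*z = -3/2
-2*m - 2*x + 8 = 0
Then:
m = 14/3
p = 7/2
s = -1/2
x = -2/3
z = -3/16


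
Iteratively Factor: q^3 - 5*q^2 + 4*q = (q - 4)*(q^2 - q) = (q - 4)*(q - 1)*(q)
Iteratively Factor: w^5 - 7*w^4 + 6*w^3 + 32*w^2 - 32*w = (w)*(w^4 - 7*w^3 + 6*w^2 + 32*w - 32) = w*(w + 2)*(w^3 - 9*w^2 + 24*w - 16) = w*(w - 1)*(w + 2)*(w^2 - 8*w + 16) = w*(w - 4)*(w - 1)*(w + 2)*(w - 4)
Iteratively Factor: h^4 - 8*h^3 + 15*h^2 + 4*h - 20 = (h - 5)*(h^3 - 3*h^2 + 4) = (h - 5)*(h - 2)*(h^2 - h - 2) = (h - 5)*(h - 2)*(h + 1)*(h - 2)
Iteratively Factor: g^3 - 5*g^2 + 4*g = (g - 4)*(g^2 - g) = g*(g - 4)*(g - 1)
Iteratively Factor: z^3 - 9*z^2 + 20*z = (z - 4)*(z^2 - 5*z) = (z - 5)*(z - 4)*(z)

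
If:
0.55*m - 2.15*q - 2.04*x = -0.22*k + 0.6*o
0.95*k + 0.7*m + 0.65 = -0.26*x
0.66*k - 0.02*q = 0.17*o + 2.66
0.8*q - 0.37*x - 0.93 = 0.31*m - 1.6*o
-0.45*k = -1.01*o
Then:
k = 4.40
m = -7.87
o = 1.96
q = -4.59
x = 2.62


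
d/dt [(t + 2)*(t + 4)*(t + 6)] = 3*t^2 + 24*t + 44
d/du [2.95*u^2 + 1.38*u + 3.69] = 5.9*u + 1.38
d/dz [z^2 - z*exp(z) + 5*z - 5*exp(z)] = -z*exp(z) + 2*z - 6*exp(z) + 5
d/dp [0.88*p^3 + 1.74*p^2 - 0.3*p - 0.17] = 2.64*p^2 + 3.48*p - 0.3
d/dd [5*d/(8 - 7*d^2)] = 5*(7*d^2 + 8)/(7*d^2 - 8)^2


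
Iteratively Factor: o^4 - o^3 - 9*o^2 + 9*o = (o)*(o^3 - o^2 - 9*o + 9) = o*(o + 3)*(o^2 - 4*o + 3) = o*(o - 1)*(o + 3)*(o - 3)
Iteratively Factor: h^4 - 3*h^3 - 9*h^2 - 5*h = (h - 5)*(h^3 + 2*h^2 + h) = (h - 5)*(h + 1)*(h^2 + h) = h*(h - 5)*(h + 1)*(h + 1)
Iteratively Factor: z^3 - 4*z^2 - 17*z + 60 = (z - 5)*(z^2 + z - 12) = (z - 5)*(z + 4)*(z - 3)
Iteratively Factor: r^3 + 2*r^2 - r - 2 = (r - 1)*(r^2 + 3*r + 2) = (r - 1)*(r + 1)*(r + 2)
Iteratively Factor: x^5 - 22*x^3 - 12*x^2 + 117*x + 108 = (x + 3)*(x^4 - 3*x^3 - 13*x^2 + 27*x + 36) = (x + 1)*(x + 3)*(x^3 - 4*x^2 - 9*x + 36) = (x - 4)*(x + 1)*(x + 3)*(x^2 - 9) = (x - 4)*(x - 3)*(x + 1)*(x + 3)*(x + 3)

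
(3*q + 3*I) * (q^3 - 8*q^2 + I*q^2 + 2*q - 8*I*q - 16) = 3*q^4 - 24*q^3 + 6*I*q^3 + 3*q^2 - 48*I*q^2 - 24*q + 6*I*q - 48*I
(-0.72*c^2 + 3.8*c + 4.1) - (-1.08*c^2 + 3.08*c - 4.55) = 0.36*c^2 + 0.72*c + 8.65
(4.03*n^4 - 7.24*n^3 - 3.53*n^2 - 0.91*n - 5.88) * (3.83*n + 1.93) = 15.4349*n^5 - 19.9513*n^4 - 27.4931*n^3 - 10.2982*n^2 - 24.2767*n - 11.3484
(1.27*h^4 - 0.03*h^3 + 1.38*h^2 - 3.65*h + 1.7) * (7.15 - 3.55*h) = -4.5085*h^5 + 9.187*h^4 - 5.1135*h^3 + 22.8245*h^2 - 32.1325*h + 12.155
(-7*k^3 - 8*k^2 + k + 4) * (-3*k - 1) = 21*k^4 + 31*k^3 + 5*k^2 - 13*k - 4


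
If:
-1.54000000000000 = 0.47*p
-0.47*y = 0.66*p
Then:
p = -3.28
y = 4.60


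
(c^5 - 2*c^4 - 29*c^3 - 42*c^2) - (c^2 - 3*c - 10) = c^5 - 2*c^4 - 29*c^3 - 43*c^2 + 3*c + 10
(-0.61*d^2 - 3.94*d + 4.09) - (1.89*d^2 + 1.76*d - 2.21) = -2.5*d^2 - 5.7*d + 6.3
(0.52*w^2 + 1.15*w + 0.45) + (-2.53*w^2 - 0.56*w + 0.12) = -2.01*w^2 + 0.59*w + 0.57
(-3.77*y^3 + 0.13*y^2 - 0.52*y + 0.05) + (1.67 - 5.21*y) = -3.77*y^3 + 0.13*y^2 - 5.73*y + 1.72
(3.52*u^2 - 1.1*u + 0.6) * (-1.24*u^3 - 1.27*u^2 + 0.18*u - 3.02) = -4.3648*u^5 - 3.1064*u^4 + 1.2866*u^3 - 11.5904*u^2 + 3.43*u - 1.812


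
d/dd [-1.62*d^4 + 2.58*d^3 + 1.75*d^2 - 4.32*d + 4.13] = -6.48*d^3 + 7.74*d^2 + 3.5*d - 4.32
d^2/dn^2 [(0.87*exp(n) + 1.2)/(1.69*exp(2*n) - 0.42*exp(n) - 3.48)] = (2.484807*exp(4*n) + 14.326806*exp(3*n) + 28.144584*exp(2*n) + 27.169848*exp(n) + 8.782128)*exp(n)/(4.826809*exp(6*n) - 3.598686*exp(5*n) - 28.923336*exp(4*n) + 14.746536*exp(3*n) + 59.558112*exp(2*n) - 15.259104*exp(n) - 42.144192)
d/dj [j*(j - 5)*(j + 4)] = 3*j^2 - 2*j - 20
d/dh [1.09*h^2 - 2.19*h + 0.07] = 2.18*h - 2.19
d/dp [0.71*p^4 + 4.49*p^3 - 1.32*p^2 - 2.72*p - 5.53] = 2.84*p^3 + 13.47*p^2 - 2.64*p - 2.72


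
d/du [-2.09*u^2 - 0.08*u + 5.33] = -4.18*u - 0.08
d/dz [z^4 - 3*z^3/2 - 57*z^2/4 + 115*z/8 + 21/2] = 4*z^3 - 9*z^2/2 - 57*z/2 + 115/8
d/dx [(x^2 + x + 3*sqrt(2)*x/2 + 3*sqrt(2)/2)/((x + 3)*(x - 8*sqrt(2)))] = (-19*sqrt(2)*x^2 + 4*x^2 - 102*sqrt(2)*x - 96 - 57*sqrt(2))/(2*(x^4 - 16*sqrt(2)*x^3 + 6*x^3 - 96*sqrt(2)*x^2 + 137*x^2 - 144*sqrt(2)*x + 768*x + 1152))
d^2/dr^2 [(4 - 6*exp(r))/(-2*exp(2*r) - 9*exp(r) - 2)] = (24*exp(4*r) - 172*exp(3*r) - 360*exp(2*r) - 368*exp(r) + 96)*exp(r)/(8*exp(6*r) + 108*exp(5*r) + 510*exp(4*r) + 945*exp(3*r) + 510*exp(2*r) + 108*exp(r) + 8)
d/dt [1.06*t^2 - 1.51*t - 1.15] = 2.12*t - 1.51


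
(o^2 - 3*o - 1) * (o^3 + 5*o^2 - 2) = o^5 + 2*o^4 - 16*o^3 - 7*o^2 + 6*o + 2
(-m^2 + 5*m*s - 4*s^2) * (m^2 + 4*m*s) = -m^4 + m^3*s + 16*m^2*s^2 - 16*m*s^3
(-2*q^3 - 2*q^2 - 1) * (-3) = 6*q^3 + 6*q^2 + 3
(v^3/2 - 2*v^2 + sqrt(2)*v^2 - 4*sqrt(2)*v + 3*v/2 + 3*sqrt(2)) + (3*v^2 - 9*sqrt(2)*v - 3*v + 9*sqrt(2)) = v^3/2 + v^2 + sqrt(2)*v^2 - 13*sqrt(2)*v - 3*v/2 + 12*sqrt(2)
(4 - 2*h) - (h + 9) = -3*h - 5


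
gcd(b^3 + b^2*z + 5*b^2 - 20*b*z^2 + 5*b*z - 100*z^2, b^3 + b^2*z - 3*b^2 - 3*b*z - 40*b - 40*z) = b + 5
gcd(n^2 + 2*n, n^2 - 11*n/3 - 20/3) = 1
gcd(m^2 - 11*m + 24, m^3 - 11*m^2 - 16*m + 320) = m - 8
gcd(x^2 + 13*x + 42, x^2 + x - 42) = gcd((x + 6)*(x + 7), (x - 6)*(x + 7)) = x + 7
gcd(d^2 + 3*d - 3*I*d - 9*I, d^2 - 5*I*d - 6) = d - 3*I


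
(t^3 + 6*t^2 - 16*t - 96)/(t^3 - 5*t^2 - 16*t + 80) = (t + 6)/(t - 5)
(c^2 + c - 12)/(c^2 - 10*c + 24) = (c^2 + c - 12)/(c^2 - 10*c + 24)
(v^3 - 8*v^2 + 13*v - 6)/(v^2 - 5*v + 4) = (v^2 - 7*v + 6)/(v - 4)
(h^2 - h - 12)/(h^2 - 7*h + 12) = (h + 3)/(h - 3)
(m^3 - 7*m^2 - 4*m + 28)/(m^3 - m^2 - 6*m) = (m^2 - 9*m + 14)/(m*(m - 3))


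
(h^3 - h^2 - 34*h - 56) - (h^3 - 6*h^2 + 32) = 5*h^2 - 34*h - 88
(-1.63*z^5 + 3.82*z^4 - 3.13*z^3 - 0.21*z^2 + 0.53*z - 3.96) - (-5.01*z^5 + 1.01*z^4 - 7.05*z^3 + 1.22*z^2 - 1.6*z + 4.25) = 3.38*z^5 + 2.81*z^4 + 3.92*z^3 - 1.43*z^2 + 2.13*z - 8.21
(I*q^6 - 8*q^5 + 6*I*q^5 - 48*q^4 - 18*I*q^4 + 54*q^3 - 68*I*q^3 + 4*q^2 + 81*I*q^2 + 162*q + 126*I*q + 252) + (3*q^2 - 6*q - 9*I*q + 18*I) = I*q^6 - 8*q^5 + 6*I*q^5 - 48*q^4 - 18*I*q^4 + 54*q^3 - 68*I*q^3 + 7*q^2 + 81*I*q^2 + 156*q + 117*I*q + 252 + 18*I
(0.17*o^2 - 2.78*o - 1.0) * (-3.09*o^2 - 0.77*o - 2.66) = -0.5253*o^4 + 8.4593*o^3 + 4.7784*o^2 + 8.1648*o + 2.66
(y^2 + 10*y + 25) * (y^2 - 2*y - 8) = y^4 + 8*y^3 - 3*y^2 - 130*y - 200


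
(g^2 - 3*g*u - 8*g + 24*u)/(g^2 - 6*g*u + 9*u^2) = (8 - g)/(-g + 3*u)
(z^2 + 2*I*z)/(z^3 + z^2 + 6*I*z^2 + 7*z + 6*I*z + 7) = z*(z + 2*I)/(z^3 + z^2*(1 + 6*I) + z*(7 + 6*I) + 7)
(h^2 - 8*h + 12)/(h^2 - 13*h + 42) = (h - 2)/(h - 7)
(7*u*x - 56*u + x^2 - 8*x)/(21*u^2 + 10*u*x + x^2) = (x - 8)/(3*u + x)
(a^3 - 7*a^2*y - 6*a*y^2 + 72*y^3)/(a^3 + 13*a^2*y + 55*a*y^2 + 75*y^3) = (a^2 - 10*a*y + 24*y^2)/(a^2 + 10*a*y + 25*y^2)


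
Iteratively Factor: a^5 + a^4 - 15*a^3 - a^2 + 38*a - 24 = (a - 3)*(a^4 + 4*a^3 - 3*a^2 - 10*a + 8) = (a - 3)*(a - 1)*(a^3 + 5*a^2 + 2*a - 8) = (a - 3)*(a - 1)*(a + 2)*(a^2 + 3*a - 4) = (a - 3)*(a - 1)^2*(a + 2)*(a + 4)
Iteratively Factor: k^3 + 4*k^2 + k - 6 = (k - 1)*(k^2 + 5*k + 6) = (k - 1)*(k + 2)*(k + 3)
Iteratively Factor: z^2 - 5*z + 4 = (z - 1)*(z - 4)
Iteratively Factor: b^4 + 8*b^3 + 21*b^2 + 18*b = (b)*(b^3 + 8*b^2 + 21*b + 18) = b*(b + 3)*(b^2 + 5*b + 6) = b*(b + 3)^2*(b + 2)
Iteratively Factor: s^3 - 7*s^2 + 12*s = (s - 4)*(s^2 - 3*s) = (s - 4)*(s - 3)*(s)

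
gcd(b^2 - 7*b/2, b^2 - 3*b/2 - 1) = 1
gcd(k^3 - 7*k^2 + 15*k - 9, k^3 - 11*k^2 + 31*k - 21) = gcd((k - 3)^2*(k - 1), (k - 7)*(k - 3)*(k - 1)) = k^2 - 4*k + 3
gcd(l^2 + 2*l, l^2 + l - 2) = l + 2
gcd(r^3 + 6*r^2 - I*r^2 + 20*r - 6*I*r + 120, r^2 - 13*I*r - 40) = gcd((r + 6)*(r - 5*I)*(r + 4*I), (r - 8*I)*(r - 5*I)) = r - 5*I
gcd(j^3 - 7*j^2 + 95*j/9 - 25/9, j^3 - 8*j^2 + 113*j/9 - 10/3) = j^2 - 2*j + 5/9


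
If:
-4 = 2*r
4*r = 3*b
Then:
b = -8/3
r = -2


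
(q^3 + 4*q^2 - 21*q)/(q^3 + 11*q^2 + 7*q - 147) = q/(q + 7)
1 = 1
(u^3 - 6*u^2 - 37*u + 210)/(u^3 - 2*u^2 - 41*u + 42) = (u - 5)/(u - 1)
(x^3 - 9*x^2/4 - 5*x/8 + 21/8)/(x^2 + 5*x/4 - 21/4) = (2*x^2 - x - 3)/(2*(x + 3))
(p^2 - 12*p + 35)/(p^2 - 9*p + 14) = (p - 5)/(p - 2)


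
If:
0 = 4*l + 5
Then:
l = -5/4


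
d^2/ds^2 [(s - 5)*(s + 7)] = 2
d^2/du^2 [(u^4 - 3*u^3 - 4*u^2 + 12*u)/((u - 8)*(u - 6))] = 2*(u^6 - 42*u^5 + 732*u^4 - 5864*u^3 + 20448*u^2 - 22464*u - 1152)/(u^6 - 42*u^5 + 732*u^4 - 6776*u^3 + 35136*u^2 - 96768*u + 110592)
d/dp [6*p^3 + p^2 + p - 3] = 18*p^2 + 2*p + 1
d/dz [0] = 0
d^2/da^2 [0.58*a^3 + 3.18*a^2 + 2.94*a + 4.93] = 3.48*a + 6.36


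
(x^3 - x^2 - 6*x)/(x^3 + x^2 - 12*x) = (x + 2)/(x + 4)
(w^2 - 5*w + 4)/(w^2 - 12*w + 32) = (w - 1)/(w - 8)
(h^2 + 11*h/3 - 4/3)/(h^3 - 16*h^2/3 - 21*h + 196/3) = (3*h - 1)/(3*h^2 - 28*h + 49)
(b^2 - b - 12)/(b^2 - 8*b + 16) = (b + 3)/(b - 4)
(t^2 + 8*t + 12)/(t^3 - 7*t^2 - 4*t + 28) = (t + 6)/(t^2 - 9*t + 14)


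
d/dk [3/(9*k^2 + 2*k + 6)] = 6*(-9*k - 1)/(9*k^2 + 2*k + 6)^2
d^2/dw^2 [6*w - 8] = 0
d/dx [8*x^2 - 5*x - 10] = 16*x - 5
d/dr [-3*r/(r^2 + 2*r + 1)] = 3*(r - 1)/(r^3 + 3*r^2 + 3*r + 1)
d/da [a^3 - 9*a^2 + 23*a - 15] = 3*a^2 - 18*a + 23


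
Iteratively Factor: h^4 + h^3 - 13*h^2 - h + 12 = (h + 1)*(h^3 - 13*h + 12) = (h - 1)*(h + 1)*(h^2 + h - 12) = (h - 1)*(h + 1)*(h + 4)*(h - 3)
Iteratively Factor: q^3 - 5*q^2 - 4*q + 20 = (q - 5)*(q^2 - 4) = (q - 5)*(q + 2)*(q - 2)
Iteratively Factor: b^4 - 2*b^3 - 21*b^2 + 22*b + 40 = (b + 4)*(b^3 - 6*b^2 + 3*b + 10) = (b - 2)*(b + 4)*(b^2 - 4*b - 5) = (b - 5)*(b - 2)*(b + 4)*(b + 1)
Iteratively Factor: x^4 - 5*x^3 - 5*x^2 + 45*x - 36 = (x + 3)*(x^3 - 8*x^2 + 19*x - 12) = (x - 4)*(x + 3)*(x^2 - 4*x + 3) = (x - 4)*(x - 3)*(x + 3)*(x - 1)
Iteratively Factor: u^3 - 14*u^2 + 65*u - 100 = (u - 5)*(u^2 - 9*u + 20) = (u - 5)*(u - 4)*(u - 5)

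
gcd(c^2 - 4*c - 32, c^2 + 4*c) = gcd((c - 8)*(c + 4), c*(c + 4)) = c + 4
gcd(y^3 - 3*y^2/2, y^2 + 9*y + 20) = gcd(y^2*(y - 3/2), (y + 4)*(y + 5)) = 1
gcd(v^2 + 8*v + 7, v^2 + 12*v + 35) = v + 7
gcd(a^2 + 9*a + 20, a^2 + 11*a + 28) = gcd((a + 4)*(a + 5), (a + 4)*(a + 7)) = a + 4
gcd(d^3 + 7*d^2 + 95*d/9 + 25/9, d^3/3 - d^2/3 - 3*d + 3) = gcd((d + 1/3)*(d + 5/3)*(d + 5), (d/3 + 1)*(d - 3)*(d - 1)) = 1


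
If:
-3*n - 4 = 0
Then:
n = -4/3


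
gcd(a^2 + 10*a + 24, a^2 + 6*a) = a + 6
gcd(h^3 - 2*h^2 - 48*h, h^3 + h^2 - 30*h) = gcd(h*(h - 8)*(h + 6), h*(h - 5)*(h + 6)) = h^2 + 6*h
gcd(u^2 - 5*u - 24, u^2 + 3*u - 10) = 1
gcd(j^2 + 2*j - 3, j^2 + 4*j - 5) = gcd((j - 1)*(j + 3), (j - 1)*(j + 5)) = j - 1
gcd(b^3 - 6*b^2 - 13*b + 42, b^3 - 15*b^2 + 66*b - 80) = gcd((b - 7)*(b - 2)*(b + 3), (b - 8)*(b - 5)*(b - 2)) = b - 2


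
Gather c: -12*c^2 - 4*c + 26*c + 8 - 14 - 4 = -12*c^2 + 22*c - 10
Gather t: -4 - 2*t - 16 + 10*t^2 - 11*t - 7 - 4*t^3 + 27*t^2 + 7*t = -4*t^3 + 37*t^2 - 6*t - 27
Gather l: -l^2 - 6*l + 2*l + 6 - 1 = -l^2 - 4*l + 5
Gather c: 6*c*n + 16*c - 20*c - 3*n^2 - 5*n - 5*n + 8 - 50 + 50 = c*(6*n - 4) - 3*n^2 - 10*n + 8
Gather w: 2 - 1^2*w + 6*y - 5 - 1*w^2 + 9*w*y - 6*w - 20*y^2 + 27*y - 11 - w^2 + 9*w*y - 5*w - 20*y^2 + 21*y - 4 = -2*w^2 + w*(18*y - 12) - 40*y^2 + 54*y - 18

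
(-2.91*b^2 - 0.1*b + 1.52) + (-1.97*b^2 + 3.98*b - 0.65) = -4.88*b^2 + 3.88*b + 0.87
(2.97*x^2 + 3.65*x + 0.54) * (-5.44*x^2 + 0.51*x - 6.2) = -16.1568*x^4 - 18.3413*x^3 - 19.4901*x^2 - 22.3546*x - 3.348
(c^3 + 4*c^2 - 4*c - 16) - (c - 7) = c^3 + 4*c^2 - 5*c - 9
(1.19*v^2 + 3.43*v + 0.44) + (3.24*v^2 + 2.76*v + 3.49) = 4.43*v^2 + 6.19*v + 3.93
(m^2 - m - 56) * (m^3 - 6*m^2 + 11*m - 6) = m^5 - 7*m^4 - 39*m^3 + 319*m^2 - 610*m + 336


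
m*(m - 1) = m^2 - m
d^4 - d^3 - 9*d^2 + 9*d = d*(d - 3)*(d - 1)*(d + 3)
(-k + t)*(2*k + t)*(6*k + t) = -12*k^3 + 4*k^2*t + 7*k*t^2 + t^3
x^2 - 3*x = x*(x - 3)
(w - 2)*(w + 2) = w^2 - 4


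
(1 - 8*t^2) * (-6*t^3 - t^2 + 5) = 48*t^5 + 8*t^4 - 6*t^3 - 41*t^2 + 5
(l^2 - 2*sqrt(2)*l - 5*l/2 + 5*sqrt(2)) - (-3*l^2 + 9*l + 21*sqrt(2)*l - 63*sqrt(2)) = 4*l^2 - 23*sqrt(2)*l - 23*l/2 + 68*sqrt(2)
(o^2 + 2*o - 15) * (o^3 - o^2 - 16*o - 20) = o^5 + o^4 - 33*o^3 - 37*o^2 + 200*o + 300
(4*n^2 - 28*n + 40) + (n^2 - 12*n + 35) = 5*n^2 - 40*n + 75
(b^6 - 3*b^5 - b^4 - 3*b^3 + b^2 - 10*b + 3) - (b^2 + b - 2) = b^6 - 3*b^5 - b^4 - 3*b^3 - 11*b + 5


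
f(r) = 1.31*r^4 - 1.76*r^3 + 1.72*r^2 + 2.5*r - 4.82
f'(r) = 5.24*r^3 - 5.28*r^2 + 3.44*r + 2.5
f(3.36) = 123.20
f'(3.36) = 153.22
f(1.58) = 4.65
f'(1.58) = 15.42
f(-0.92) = -3.36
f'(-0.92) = -9.21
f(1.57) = 4.49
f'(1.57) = 15.16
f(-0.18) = -5.20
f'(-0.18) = 1.68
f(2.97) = 73.60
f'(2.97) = 103.42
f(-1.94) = 28.21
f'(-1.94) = -62.30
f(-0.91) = -3.45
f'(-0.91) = -8.95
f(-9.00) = 9989.95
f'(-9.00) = -4276.10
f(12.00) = 24395.74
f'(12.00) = 8338.18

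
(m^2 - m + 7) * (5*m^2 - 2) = 5*m^4 - 5*m^3 + 33*m^2 + 2*m - 14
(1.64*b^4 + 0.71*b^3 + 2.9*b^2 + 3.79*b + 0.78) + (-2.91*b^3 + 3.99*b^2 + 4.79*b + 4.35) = 1.64*b^4 - 2.2*b^3 + 6.89*b^2 + 8.58*b + 5.13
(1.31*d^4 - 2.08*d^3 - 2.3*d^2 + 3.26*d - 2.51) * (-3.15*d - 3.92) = -4.1265*d^5 + 1.4168*d^4 + 15.3986*d^3 - 1.253*d^2 - 4.8727*d + 9.8392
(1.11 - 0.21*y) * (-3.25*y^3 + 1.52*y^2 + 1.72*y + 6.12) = 0.6825*y^4 - 3.9267*y^3 + 1.326*y^2 + 0.624*y + 6.7932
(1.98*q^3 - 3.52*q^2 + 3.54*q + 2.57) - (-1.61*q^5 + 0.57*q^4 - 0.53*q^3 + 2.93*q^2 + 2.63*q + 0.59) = 1.61*q^5 - 0.57*q^4 + 2.51*q^3 - 6.45*q^2 + 0.91*q + 1.98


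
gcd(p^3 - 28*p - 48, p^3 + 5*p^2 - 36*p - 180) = p - 6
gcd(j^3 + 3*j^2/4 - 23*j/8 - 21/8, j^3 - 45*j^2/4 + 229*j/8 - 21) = j - 7/4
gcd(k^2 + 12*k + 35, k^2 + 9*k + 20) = k + 5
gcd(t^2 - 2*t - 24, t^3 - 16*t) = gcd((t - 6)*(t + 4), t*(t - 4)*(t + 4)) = t + 4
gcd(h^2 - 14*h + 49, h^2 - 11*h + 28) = h - 7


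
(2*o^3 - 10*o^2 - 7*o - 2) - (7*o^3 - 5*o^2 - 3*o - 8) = -5*o^3 - 5*o^2 - 4*o + 6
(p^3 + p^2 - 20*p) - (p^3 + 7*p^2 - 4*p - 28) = -6*p^2 - 16*p + 28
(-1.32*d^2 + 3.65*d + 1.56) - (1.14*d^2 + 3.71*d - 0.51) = -2.46*d^2 - 0.0600000000000001*d + 2.07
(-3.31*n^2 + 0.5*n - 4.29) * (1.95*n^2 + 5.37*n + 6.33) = -6.4545*n^4 - 16.7997*n^3 - 26.6328*n^2 - 19.8723*n - 27.1557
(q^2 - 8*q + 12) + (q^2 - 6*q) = 2*q^2 - 14*q + 12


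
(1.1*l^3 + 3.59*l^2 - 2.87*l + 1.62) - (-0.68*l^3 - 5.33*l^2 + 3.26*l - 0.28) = 1.78*l^3 + 8.92*l^2 - 6.13*l + 1.9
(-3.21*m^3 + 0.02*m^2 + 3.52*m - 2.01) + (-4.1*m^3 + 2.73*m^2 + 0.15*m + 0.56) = -7.31*m^3 + 2.75*m^2 + 3.67*m - 1.45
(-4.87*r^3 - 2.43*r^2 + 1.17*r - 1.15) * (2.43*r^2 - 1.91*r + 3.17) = -11.8341*r^5 + 3.3968*r^4 - 7.9535*r^3 - 12.7323*r^2 + 5.9054*r - 3.6455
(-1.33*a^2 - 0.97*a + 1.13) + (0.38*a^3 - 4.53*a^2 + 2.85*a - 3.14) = 0.38*a^3 - 5.86*a^2 + 1.88*a - 2.01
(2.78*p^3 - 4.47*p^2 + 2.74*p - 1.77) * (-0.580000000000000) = -1.6124*p^3 + 2.5926*p^2 - 1.5892*p + 1.0266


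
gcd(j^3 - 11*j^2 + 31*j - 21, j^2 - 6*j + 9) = j - 3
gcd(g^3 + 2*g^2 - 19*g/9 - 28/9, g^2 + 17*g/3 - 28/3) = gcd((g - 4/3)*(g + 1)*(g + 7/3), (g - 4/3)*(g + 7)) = g - 4/3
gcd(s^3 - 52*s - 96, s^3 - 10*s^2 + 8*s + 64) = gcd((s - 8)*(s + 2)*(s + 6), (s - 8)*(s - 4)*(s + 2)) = s^2 - 6*s - 16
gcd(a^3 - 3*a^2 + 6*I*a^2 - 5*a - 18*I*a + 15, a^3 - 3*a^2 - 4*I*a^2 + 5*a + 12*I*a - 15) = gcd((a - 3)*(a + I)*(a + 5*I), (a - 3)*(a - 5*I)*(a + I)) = a^2 + a*(-3 + I) - 3*I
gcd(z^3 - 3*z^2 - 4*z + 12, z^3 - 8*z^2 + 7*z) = 1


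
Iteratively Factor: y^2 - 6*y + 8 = (y - 4)*(y - 2)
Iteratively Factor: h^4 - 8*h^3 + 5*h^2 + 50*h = (h - 5)*(h^3 - 3*h^2 - 10*h) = (h - 5)^2*(h^2 + 2*h) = h*(h - 5)^2*(h + 2)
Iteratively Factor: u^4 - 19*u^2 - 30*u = (u + 3)*(u^3 - 3*u^2 - 10*u) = (u + 2)*(u + 3)*(u^2 - 5*u) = (u - 5)*(u + 2)*(u + 3)*(u)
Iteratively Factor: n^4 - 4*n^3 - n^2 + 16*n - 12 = (n - 1)*(n^3 - 3*n^2 - 4*n + 12) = (n - 2)*(n - 1)*(n^2 - n - 6) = (n - 3)*(n - 2)*(n - 1)*(n + 2)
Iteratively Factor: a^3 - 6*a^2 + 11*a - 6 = (a - 3)*(a^2 - 3*a + 2) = (a - 3)*(a - 2)*(a - 1)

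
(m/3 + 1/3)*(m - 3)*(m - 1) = m^3/3 - m^2 - m/3 + 1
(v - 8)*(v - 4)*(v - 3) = v^3 - 15*v^2 + 68*v - 96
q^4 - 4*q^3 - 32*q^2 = q^2*(q - 8)*(q + 4)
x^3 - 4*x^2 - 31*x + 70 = (x - 7)*(x - 2)*(x + 5)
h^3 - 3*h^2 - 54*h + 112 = (h - 8)*(h - 2)*(h + 7)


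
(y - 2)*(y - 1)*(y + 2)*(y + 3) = y^4 + 2*y^3 - 7*y^2 - 8*y + 12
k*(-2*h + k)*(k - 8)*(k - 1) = -2*h*k^3 + 18*h*k^2 - 16*h*k + k^4 - 9*k^3 + 8*k^2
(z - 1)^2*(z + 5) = z^3 + 3*z^2 - 9*z + 5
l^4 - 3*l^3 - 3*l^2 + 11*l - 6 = (l - 3)*(l - 1)^2*(l + 2)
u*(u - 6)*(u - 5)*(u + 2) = u^4 - 9*u^3 + 8*u^2 + 60*u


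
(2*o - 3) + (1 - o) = o - 2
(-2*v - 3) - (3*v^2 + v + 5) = -3*v^2 - 3*v - 8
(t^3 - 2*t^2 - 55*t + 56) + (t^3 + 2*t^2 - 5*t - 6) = 2*t^3 - 60*t + 50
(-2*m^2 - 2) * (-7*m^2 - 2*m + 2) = 14*m^4 + 4*m^3 + 10*m^2 + 4*m - 4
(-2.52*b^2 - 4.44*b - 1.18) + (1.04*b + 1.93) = -2.52*b^2 - 3.4*b + 0.75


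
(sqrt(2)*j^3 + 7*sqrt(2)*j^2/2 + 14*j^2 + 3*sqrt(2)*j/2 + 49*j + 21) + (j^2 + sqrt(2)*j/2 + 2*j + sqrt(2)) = sqrt(2)*j^3 + 7*sqrt(2)*j^2/2 + 15*j^2 + 2*sqrt(2)*j + 51*j + sqrt(2) + 21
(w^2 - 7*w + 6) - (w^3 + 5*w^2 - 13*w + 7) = -w^3 - 4*w^2 + 6*w - 1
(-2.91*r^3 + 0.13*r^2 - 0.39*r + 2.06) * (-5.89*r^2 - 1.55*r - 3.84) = 17.1399*r^5 + 3.7448*r^4 + 13.27*r^3 - 12.0281*r^2 - 1.6954*r - 7.9104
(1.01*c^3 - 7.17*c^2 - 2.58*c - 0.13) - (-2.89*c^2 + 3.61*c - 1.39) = 1.01*c^3 - 4.28*c^2 - 6.19*c + 1.26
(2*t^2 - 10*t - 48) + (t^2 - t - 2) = 3*t^2 - 11*t - 50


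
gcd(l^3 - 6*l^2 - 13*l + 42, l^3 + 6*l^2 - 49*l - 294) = l - 7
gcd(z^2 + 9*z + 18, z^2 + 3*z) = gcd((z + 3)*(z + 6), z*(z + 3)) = z + 3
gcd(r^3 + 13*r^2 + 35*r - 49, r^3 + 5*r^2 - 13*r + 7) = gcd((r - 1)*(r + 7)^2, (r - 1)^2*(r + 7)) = r^2 + 6*r - 7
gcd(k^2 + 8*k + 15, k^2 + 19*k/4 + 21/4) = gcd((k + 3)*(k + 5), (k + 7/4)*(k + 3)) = k + 3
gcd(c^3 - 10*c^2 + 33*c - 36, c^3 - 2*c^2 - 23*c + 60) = c^2 - 7*c + 12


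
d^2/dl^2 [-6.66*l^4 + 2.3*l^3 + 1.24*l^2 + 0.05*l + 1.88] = -79.92*l^2 + 13.8*l + 2.48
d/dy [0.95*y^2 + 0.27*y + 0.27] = 1.9*y + 0.27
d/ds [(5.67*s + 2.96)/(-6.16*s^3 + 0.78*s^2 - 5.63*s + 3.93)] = (69.8544*s^3 + 50.2782*s^2 - 4.6176*s + 38.9479)/(37.9456*s^6 - 9.6096*s^5 + 69.97*s^4 - 57.2004*s^3 + 37.8277*s^2 - 44.2518*s + 15.4449)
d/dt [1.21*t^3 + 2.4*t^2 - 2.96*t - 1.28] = 3.63*t^2 + 4.8*t - 2.96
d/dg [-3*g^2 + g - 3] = 1 - 6*g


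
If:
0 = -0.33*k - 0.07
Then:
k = -0.21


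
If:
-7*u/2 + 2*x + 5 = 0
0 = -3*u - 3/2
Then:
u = -1/2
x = -27/8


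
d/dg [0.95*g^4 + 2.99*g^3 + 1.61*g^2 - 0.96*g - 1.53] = 3.8*g^3 + 8.97*g^2 + 3.22*g - 0.96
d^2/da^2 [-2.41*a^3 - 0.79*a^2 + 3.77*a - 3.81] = -14.46*a - 1.58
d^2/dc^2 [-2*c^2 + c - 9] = -4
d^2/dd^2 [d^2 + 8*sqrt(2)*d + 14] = 2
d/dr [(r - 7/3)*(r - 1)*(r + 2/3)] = 3*r^2 - 16*r/3 + 1/9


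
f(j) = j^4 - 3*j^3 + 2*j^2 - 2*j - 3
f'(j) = 4*j^3 - 9*j^2 + 4*j - 2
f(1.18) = -5.57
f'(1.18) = -3.24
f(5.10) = 317.39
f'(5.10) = 314.91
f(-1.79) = 34.46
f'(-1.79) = -60.94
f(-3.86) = 429.05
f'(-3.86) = -381.59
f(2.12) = -6.64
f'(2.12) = 4.14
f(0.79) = -4.42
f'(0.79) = -2.48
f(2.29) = -5.62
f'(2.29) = 8.00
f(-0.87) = 2.80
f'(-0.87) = -14.93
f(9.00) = 4515.00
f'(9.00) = 2221.00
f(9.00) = 4515.00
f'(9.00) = 2221.00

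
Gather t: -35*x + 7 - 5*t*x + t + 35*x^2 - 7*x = t*(1 - 5*x) + 35*x^2 - 42*x + 7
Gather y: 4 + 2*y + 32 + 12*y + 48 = 14*y + 84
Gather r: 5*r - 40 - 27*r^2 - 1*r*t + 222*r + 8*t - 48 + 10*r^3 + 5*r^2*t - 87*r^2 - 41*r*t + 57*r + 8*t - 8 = 10*r^3 + r^2*(5*t - 114) + r*(284 - 42*t) + 16*t - 96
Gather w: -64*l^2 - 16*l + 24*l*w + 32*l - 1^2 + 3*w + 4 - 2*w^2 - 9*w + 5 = -64*l^2 + 16*l - 2*w^2 + w*(24*l - 6) + 8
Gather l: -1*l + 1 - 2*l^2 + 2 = -2*l^2 - l + 3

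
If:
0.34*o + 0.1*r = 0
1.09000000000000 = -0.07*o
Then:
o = -15.57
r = 52.94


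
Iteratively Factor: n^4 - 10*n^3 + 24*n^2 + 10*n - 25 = (n - 5)*(n^3 - 5*n^2 - n + 5) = (n - 5)*(n + 1)*(n^2 - 6*n + 5) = (n - 5)^2*(n + 1)*(n - 1)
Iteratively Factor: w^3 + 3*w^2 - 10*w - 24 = (w - 3)*(w^2 + 6*w + 8) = (w - 3)*(w + 4)*(w + 2)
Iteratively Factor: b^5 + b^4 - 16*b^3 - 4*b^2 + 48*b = (b)*(b^4 + b^3 - 16*b^2 - 4*b + 48) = b*(b - 2)*(b^3 + 3*b^2 - 10*b - 24) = b*(b - 3)*(b - 2)*(b^2 + 6*b + 8) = b*(b - 3)*(b - 2)*(b + 4)*(b + 2)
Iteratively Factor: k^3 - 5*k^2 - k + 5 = (k - 1)*(k^2 - 4*k - 5) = (k - 1)*(k + 1)*(k - 5)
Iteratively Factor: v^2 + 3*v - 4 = (v - 1)*(v + 4)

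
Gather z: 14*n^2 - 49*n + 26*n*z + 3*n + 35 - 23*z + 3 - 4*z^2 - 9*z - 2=14*n^2 - 46*n - 4*z^2 + z*(26*n - 32) + 36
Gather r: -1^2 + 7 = 6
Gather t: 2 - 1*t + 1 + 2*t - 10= t - 7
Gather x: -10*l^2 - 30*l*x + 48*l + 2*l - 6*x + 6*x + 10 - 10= -10*l^2 - 30*l*x + 50*l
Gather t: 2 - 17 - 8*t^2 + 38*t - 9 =-8*t^2 + 38*t - 24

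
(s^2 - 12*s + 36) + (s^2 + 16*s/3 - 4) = 2*s^2 - 20*s/3 + 32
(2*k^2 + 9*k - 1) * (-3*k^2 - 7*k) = -6*k^4 - 41*k^3 - 60*k^2 + 7*k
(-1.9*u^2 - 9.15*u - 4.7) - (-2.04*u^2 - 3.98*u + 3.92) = 0.14*u^2 - 5.17*u - 8.62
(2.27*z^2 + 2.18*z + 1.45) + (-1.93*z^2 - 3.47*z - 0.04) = 0.34*z^2 - 1.29*z + 1.41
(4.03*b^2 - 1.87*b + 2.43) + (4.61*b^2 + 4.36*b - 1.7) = 8.64*b^2 + 2.49*b + 0.73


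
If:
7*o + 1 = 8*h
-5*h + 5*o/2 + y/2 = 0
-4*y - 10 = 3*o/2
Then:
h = -59/88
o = -10/11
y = -95/44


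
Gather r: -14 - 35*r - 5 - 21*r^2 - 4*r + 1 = -21*r^2 - 39*r - 18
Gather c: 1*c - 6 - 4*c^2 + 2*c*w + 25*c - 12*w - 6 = -4*c^2 + c*(2*w + 26) - 12*w - 12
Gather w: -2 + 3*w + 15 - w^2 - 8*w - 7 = -w^2 - 5*w + 6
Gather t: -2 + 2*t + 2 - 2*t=0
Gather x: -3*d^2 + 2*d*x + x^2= -3*d^2 + 2*d*x + x^2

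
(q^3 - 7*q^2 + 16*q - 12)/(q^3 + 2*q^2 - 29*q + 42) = (q - 2)/(q + 7)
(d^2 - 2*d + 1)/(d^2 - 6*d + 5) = (d - 1)/(d - 5)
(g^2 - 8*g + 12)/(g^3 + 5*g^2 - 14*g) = (g - 6)/(g*(g + 7))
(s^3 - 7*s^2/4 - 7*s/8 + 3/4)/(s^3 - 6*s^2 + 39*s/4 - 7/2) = (4*s + 3)/(2*(2*s - 7))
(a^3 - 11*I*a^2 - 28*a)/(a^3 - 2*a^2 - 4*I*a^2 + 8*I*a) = (a - 7*I)/(a - 2)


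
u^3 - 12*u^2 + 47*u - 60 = (u - 5)*(u - 4)*(u - 3)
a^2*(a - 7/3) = a^3 - 7*a^2/3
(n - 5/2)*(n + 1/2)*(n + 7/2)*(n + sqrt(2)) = n^4 + sqrt(2)*n^3 + 3*n^3/2 - 33*n^2/4 + 3*sqrt(2)*n^2/2 - 33*sqrt(2)*n/4 - 35*n/8 - 35*sqrt(2)/8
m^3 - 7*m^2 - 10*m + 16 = (m - 8)*(m - 1)*(m + 2)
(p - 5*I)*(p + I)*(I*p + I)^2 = -p^4 - 2*p^3 + 4*I*p^3 - 6*p^2 + 8*I*p^2 - 10*p + 4*I*p - 5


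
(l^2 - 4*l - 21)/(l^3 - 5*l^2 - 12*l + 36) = (l - 7)/(l^2 - 8*l + 12)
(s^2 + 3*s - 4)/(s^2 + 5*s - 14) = (s^2 + 3*s - 4)/(s^2 + 5*s - 14)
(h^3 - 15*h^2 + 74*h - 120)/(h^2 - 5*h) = h - 10 + 24/h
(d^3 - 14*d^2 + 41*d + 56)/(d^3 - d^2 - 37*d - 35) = (d - 8)/(d + 5)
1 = 1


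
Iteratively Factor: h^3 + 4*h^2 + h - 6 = (h + 3)*(h^2 + h - 2) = (h + 2)*(h + 3)*(h - 1)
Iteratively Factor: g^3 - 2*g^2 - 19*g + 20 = (g - 1)*(g^2 - g - 20) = (g - 5)*(g - 1)*(g + 4)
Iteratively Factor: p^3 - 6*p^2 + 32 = (p - 4)*(p^2 - 2*p - 8) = (p - 4)^2*(p + 2)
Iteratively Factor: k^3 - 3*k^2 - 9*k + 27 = (k - 3)*(k^2 - 9) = (k - 3)*(k + 3)*(k - 3)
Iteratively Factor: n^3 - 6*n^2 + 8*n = (n)*(n^2 - 6*n + 8) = n*(n - 4)*(n - 2)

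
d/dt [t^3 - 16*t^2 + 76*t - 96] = 3*t^2 - 32*t + 76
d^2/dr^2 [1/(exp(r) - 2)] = (exp(r) + 2)*exp(r)/(exp(r) - 2)^3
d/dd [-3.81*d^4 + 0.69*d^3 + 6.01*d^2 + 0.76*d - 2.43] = -15.24*d^3 + 2.07*d^2 + 12.02*d + 0.76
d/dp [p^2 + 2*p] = 2*p + 2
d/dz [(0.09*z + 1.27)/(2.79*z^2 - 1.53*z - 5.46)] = (-0.2511*z^2 - 7.0866*z + 1.4517)/(7.7841*z^4 - 8.5374*z^3 - 28.1259*z^2 + 16.7076*z + 29.8116)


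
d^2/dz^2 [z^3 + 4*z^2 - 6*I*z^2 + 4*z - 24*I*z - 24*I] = 6*z + 8 - 12*I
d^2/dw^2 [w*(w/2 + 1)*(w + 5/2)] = 3*w + 9/2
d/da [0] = 0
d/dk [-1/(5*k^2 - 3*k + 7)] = (10*k - 3)/(5*k^2 - 3*k + 7)^2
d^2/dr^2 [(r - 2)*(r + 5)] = 2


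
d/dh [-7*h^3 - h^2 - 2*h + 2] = -21*h^2 - 2*h - 2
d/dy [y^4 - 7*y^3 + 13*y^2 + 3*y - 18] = 4*y^3 - 21*y^2 + 26*y + 3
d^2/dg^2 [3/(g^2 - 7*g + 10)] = 6*(-g^2 + 7*g + (2*g - 7)^2 - 10)/(g^2 - 7*g + 10)^3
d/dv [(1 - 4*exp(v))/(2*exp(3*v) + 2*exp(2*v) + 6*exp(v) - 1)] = 2*(8*exp(3*v) + exp(2*v) - 2*exp(v) - 1)*exp(v)/(4*exp(6*v) + 8*exp(5*v) + 28*exp(4*v) + 20*exp(3*v) + 32*exp(2*v) - 12*exp(v) + 1)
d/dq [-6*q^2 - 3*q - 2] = -12*q - 3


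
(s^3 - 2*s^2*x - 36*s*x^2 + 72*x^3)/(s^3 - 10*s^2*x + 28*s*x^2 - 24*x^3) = (-s - 6*x)/(-s + 2*x)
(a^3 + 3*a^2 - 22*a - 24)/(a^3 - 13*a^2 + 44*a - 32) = (a^2 + 7*a + 6)/(a^2 - 9*a + 8)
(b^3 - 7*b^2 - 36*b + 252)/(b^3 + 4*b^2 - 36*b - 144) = (b - 7)/(b + 4)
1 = 1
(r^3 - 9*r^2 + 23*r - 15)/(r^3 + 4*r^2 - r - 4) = (r^2 - 8*r + 15)/(r^2 + 5*r + 4)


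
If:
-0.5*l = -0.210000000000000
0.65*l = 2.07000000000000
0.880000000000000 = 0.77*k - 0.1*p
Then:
No Solution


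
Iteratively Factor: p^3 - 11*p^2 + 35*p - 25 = (p - 5)*(p^2 - 6*p + 5) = (p - 5)*(p - 1)*(p - 5)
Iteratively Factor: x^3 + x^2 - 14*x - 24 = (x + 2)*(x^2 - x - 12) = (x - 4)*(x + 2)*(x + 3)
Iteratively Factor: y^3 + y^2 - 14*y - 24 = (y - 4)*(y^2 + 5*y + 6) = (y - 4)*(y + 2)*(y + 3)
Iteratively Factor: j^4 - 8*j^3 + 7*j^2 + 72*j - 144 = (j - 3)*(j^3 - 5*j^2 - 8*j + 48) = (j - 3)*(j + 3)*(j^2 - 8*j + 16) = (j - 4)*(j - 3)*(j + 3)*(j - 4)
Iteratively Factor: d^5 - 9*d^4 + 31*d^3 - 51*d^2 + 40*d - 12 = (d - 3)*(d^4 - 6*d^3 + 13*d^2 - 12*d + 4) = (d - 3)*(d - 2)*(d^3 - 4*d^2 + 5*d - 2) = (d - 3)*(d - 2)*(d - 1)*(d^2 - 3*d + 2) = (d - 3)*(d - 2)^2*(d - 1)*(d - 1)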